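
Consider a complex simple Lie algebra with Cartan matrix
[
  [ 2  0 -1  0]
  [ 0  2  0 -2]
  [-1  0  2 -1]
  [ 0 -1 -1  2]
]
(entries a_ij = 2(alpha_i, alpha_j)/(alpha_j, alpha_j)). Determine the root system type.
C4

The matrix has rank 4 with 2's on the diagonal. Reading the off-diagonal entries as Dynkin edges (a single edge where a_ij = a_ji = -1; a double or triple edge where a_ij * a_ji = 2 or 3), the diagram is a chain of 4 nodes with a double edge at one end; the terminal node there is the unique long simple root (C_4). One simple-root ordering that puts it in standard form is (alpha_1, alpha_3, alpha_4, alpha_2). So the algebra is type C_4, i.e. sp(8).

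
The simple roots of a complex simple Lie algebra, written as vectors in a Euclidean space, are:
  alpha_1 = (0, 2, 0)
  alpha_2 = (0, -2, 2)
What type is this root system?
Compute the Cartan integers a_ij = 2(alpha_i, alpha_j)/(alpha_j, alpha_j); the resulting 2x2 Cartan matrix is
[[2, -1], [-2, 2]].
The roots have two lengths (squared-length ratio 2:1); the short ones are alpha_{1}. The associated Dynkin diagram is a chain of 2 nodes with a double edge at one end; the terminal node there is the unique short simple root (B_2), so the type is B_2 (the algebra so(5)).

B2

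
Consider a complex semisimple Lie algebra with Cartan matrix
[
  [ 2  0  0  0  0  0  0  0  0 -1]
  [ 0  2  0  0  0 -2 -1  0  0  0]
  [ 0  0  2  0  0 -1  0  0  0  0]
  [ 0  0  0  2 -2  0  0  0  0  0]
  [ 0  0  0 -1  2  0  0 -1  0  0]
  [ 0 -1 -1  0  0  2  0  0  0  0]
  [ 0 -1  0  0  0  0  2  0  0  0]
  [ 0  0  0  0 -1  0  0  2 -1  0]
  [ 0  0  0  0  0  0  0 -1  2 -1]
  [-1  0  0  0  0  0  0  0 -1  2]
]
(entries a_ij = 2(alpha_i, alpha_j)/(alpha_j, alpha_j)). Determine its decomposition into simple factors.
The diagram associated to this matrix has two connected components: the simple roots {alpha_1, alpha_4, alpha_5, alpha_8, alpha_9, alpha_10} form a chain of 6 nodes with a double edge at one end; the terminal node there is the unique long simple root (C_6), and {alpha_2, alpha_3, alpha_6, alpha_7} form a chain of 4 nodes with a double edge between the middle two (F_4). A semisimple Lie algebra decomposes uniquely as the direct sum of simple ideals, one per connected component of its Dynkin diagram, so g ≅ C_6 ⊕ F_4 (dimension 78 + 52 = 130).

C_6 ⊕ F_4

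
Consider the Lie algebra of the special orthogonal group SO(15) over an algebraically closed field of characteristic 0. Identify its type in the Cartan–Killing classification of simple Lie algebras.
This is so(15) with 15 odd, which has dimension 15(15-1)/2 = 105 and rank (15-1)/2 = 7. In the classification of classical Lie algebras, the orthogonal algebra so(2n+1) in an odd number of variables has type B_n; here n = 7, so the Dynkin diagram is a chain of 7 nodes with a double edge at one end; the terminal node there is the unique short simple root (B_7). Hence the type is B_7.

B_7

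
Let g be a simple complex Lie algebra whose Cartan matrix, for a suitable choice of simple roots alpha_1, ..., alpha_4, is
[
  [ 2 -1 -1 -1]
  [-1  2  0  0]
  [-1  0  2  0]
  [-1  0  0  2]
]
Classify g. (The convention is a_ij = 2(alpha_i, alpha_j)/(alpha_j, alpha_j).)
D4

The matrix has rank 4 with 2's on the diagonal. Reading the off-diagonal entries as Dynkin edges (a single edge where a_ij = a_ji = -1; a double or triple edge where a_ij * a_ji = 2 or 3), the diagram is a chain of 2 nodes with a fork of two nodes at one end (D_4). One simple-root ordering that puts it in standard form is (alpha_2, alpha_1, alpha_4, alpha_3). So the algebra is type D_4, i.e. so(8).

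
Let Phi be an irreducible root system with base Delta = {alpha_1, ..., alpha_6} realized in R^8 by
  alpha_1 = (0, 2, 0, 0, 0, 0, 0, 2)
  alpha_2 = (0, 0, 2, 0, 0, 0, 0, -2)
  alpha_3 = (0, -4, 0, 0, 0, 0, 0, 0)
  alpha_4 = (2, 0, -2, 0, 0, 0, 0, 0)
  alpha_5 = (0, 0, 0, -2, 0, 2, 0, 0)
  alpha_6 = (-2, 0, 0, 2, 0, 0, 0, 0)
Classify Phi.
type C_6

Compute the Cartan integers a_ij = 2(alpha_i, alpha_j)/(alpha_j, alpha_j); the resulting 6x6 Cartan matrix is
[[2, -1, -1, 0, 0, 0], [-1, 2, 0, -1, 0, 0], [-2, 0, 2, 0, 0, 0], [0, -1, 0, 2, 0, -1], [0, 0, 0, 0, 2, -1], [0, 0, 0, -1, -1, 2]].
The roots have two lengths (squared-length ratio 2:1); the short ones are alpha_{1,2,4,5,6}. The associated Dynkin diagram is a chain of 6 nodes with a double edge at one end; the terminal node there is the unique long simple root (C_6), so the type is C_6 (the algebra sp(12)).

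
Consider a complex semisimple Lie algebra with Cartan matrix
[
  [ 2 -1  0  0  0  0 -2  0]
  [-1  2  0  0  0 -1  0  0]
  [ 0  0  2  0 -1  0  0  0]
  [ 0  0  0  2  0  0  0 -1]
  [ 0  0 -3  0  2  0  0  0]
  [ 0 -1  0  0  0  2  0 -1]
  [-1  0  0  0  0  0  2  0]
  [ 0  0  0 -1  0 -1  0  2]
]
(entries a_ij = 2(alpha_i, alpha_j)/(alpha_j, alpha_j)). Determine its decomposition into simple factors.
type B_6 ⊕ type G_2

The diagram associated to this matrix has two connected components: the simple roots {alpha_1, alpha_2, alpha_4, alpha_6, alpha_7, alpha_8} form a chain of 6 nodes with a double edge at one end; the terminal node there is the unique short simple root (B_6), and {alpha_3, alpha_5} form two nodes joined by a triple edge (G_2). A semisimple Lie algebra decomposes uniquely as the direct sum of simple ideals, one per connected component of its Dynkin diagram, so g ≅ B_6 ⊕ G_2 (dimension 78 + 14 = 92).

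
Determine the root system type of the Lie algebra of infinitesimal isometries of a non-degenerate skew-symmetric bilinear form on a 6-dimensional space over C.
C_3 (sp(6))

This is sp(6), which has dimension 6(6+1)/2 = 21 and rank 6/2 = 3. In the classification of classical Lie algebras, the symplectic algebra sp(2n) has type C_n; here n = 3, so the Dynkin diagram is a chain of 3 nodes with a double edge at one end; the terminal node there is the unique long simple root (C_3). Hence the type is C_3.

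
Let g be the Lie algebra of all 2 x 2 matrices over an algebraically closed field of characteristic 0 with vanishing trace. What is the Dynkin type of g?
type A_1

This is sl(2), which has dimension 2^2 - 1 = 3 and rank 2 - 1 = 1 (a Cartan subalgebra is the diagonal traceless matrices). In the classification of classical Lie algebras, the special linear algebra sl(n+1) has type A_n; here n = 1, so the Dynkin diagram is a chain of 1 nodes with single edges (A_1). Hence the type is A_1.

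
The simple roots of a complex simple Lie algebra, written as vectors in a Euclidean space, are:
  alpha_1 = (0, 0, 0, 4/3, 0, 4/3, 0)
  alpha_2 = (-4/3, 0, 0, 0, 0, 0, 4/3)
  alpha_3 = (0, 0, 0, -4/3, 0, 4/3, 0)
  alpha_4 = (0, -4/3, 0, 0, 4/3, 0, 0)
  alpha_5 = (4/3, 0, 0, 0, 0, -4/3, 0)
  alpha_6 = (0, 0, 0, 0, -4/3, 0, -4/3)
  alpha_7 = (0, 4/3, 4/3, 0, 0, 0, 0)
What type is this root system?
Compute the Cartan integers a_ij = 2(alpha_i, alpha_j)/(alpha_j, alpha_j); the resulting 7x7 Cartan matrix is
[[2, 0, 0, 0, -1, 0, 0], [0, 2, 0, 0, -1, -1, 0], [0, 0, 2, 0, -1, 0, 0], [0, 0, 0, 2, 0, -1, -1], [-1, -1, -1, 0, 2, 0, 0], [0, -1, 0, -1, 0, 2, 0], [0, 0, 0, -1, 0, 0, 2]].
All simple roots have the same length, so the diagram is simply laced. The associated Dynkin diagram is a chain of 5 nodes with a fork of two nodes at one end (D_7), so the type is D_7 (the algebra so(14)).

type D_7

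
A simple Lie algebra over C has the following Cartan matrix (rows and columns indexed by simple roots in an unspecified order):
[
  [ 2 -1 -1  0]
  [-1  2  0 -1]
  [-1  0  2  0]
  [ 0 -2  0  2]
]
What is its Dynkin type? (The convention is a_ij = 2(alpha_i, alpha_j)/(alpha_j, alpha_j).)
type C_4

The matrix has rank 4 with 2's on the diagonal. Reading the off-diagonal entries as Dynkin edges (a single edge where a_ij = a_ji = -1; a double or triple edge where a_ij * a_ji = 2 or 3), the diagram is a chain of 4 nodes with a double edge at one end; the terminal node there is the unique long simple root (C_4). One simple-root ordering that puts it in standard form is (alpha_3, alpha_1, alpha_2, alpha_4). So the algebra is type C_4, i.e. sp(8).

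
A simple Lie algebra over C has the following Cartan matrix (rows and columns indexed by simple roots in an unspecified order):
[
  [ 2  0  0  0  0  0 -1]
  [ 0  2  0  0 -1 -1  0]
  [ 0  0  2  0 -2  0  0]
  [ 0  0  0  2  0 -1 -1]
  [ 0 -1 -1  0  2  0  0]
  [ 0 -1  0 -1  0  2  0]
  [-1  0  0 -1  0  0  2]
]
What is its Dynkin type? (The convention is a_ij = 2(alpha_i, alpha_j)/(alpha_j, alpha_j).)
C7

The matrix has rank 7 with 2's on the diagonal. Reading the off-diagonal entries as Dynkin edges (a single edge where a_ij = a_ji = -1; a double or triple edge where a_ij * a_ji = 2 or 3), the diagram is a chain of 7 nodes with a double edge at one end; the terminal node there is the unique long simple root (C_7). One simple-root ordering that puts it in standard form is (alpha_1, alpha_7, alpha_4, alpha_6, alpha_2, alpha_5, alpha_3). So the algebra is type C_7, i.e. sp(14).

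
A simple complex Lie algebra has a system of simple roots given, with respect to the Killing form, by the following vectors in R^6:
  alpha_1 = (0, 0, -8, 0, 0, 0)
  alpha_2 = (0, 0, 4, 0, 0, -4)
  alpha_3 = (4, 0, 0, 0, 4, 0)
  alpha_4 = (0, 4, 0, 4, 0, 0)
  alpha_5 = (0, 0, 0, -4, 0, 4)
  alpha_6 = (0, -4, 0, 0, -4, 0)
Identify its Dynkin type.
Compute the Cartan integers a_ij = 2(alpha_i, alpha_j)/(alpha_j, alpha_j); the resulting 6x6 Cartan matrix is
[[2, -2, 0, 0, 0, 0], [-1, 2, 0, 0, -1, 0], [0, 0, 2, 0, 0, -1], [0, 0, 0, 2, -1, -1], [0, -1, 0, -1, 2, 0], [0, 0, -1, -1, 0, 2]].
The roots have two lengths (squared-length ratio 2:1); the short ones are alpha_{2,3,4,5,6}. The associated Dynkin diagram is a chain of 6 nodes with a double edge at one end; the terminal node there is the unique long simple root (C_6), so the type is C_6 (the algebra sp(12)).

C6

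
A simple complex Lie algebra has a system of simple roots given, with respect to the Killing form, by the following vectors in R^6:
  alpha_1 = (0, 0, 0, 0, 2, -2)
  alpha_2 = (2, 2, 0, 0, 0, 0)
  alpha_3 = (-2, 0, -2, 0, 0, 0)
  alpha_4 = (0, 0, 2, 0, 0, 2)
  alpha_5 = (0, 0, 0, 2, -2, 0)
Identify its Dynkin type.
A5

Compute the Cartan integers a_ij = 2(alpha_i, alpha_j)/(alpha_j, alpha_j); the resulting 5x5 Cartan matrix is
[[2, 0, 0, -1, -1], [0, 2, -1, 0, 0], [0, -1, 2, -1, 0], [-1, 0, -1, 2, 0], [-1, 0, 0, 0, 2]].
All simple roots have the same length, so the diagram is simply laced. The associated Dynkin diagram is a chain of 5 nodes with single edges (A_5), so the type is A_5 (the algebra sl(6)).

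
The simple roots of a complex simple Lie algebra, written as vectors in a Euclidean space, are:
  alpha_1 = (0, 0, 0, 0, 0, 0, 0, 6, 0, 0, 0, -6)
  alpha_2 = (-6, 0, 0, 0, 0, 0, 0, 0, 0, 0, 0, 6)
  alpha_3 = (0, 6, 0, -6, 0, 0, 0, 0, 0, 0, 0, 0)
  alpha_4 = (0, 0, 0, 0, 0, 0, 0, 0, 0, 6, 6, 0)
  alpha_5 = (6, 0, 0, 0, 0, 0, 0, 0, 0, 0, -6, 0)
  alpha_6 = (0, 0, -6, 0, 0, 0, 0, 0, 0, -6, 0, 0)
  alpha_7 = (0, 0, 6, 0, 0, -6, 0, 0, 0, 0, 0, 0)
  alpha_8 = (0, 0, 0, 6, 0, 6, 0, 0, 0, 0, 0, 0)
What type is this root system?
Compute the Cartan integers a_ij = 2(alpha_i, alpha_j)/(alpha_j, alpha_j); the resulting 8x8 Cartan matrix is
[[2, -1, 0, 0, 0, 0, 0, 0], [-1, 2, 0, 0, -1, 0, 0, 0], [0, 0, 2, 0, 0, 0, 0, -1], [0, 0, 0, 2, -1, -1, 0, 0], [0, -1, 0, -1, 2, 0, 0, 0], [0, 0, 0, -1, 0, 2, -1, 0], [0, 0, 0, 0, 0, -1, 2, -1], [0, 0, -1, 0, 0, 0, -1, 2]].
All simple roots have the same length, so the diagram is simply laced. The associated Dynkin diagram is a chain of 8 nodes with single edges (A_8), so the type is A_8 (the algebra sl(9)).

type A_8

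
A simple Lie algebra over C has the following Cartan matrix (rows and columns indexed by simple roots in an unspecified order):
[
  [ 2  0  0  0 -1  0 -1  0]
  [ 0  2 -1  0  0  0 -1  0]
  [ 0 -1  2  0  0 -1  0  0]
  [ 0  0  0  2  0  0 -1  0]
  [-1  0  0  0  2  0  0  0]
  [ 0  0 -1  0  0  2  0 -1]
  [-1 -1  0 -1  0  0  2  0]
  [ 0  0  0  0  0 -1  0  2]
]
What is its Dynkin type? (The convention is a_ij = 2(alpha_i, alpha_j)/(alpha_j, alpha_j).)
The matrix has rank 8 with 2's on the diagonal. Reading the off-diagonal entries as Dynkin edges (a single edge where a_ij = a_ji = -1; a double or triple edge where a_ij * a_ji = 2 or 3), the diagram is a chain of 7 nodes with one extra node attached to the third node from one end (E_8). One simple-root ordering that puts it in standard form is (alpha_5, alpha_4, alpha_1, alpha_7, alpha_2, alpha_3, alpha_6, alpha_8). So the algebra is type E_8.

E_8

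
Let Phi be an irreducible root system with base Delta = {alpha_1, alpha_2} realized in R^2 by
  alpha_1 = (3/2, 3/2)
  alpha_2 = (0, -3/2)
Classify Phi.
B2

Compute the Cartan integers a_ij = 2(alpha_i, alpha_j)/(alpha_j, alpha_j); the resulting 2x2 Cartan matrix is
[[2, -2], [-1, 2]].
The roots have two lengths (squared-length ratio 2:1); the short ones are alpha_{2}. The associated Dynkin diagram is a chain of 2 nodes with a double edge at one end; the terminal node there is the unique short simple root (B_2), so the type is B_2 (the algebra so(5)).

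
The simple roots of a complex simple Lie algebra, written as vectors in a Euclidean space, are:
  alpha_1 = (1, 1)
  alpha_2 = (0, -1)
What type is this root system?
Compute the Cartan integers a_ij = 2(alpha_i, alpha_j)/(alpha_j, alpha_j); the resulting 2x2 Cartan matrix is
[[2, -2], [-1, 2]].
The roots have two lengths (squared-length ratio 2:1); the short ones are alpha_{2}. The associated Dynkin diagram is a chain of 2 nodes with a double edge at one end; the terminal node there is the unique short simple root (B_2), so the type is B_2 (the algebra so(5)).

type B_2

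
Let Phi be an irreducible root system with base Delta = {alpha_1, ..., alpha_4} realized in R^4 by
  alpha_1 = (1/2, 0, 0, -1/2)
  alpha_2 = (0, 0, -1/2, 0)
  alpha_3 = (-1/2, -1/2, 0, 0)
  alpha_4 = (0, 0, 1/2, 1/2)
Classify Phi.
Compute the Cartan integers a_ij = 2(alpha_i, alpha_j)/(alpha_j, alpha_j); the resulting 4x4 Cartan matrix is
[[2, 0, -1, -1], [0, 2, 0, -1], [-1, 0, 2, 0], [-1, -2, 0, 2]].
The roots have two lengths (squared-length ratio 2:1); the short ones are alpha_{2}. The associated Dynkin diagram is a chain of 4 nodes with a double edge at one end; the terminal node there is the unique short simple root (B_4), so the type is B_4 (the algebra so(9)).

B4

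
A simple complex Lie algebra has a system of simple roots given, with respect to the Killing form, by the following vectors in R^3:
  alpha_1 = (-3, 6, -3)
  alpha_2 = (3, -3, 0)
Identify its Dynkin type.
Compute the Cartan integers a_ij = 2(alpha_i, alpha_j)/(alpha_j, alpha_j); the resulting 2x2 Cartan matrix is
[[2, -3], [-1, 2]].
The roots have two lengths (squared-length ratio 3:1); the short ones are alpha_{2}. The associated Dynkin diagram is two nodes joined by a triple edge (G_2), so the type is G_2.

G_2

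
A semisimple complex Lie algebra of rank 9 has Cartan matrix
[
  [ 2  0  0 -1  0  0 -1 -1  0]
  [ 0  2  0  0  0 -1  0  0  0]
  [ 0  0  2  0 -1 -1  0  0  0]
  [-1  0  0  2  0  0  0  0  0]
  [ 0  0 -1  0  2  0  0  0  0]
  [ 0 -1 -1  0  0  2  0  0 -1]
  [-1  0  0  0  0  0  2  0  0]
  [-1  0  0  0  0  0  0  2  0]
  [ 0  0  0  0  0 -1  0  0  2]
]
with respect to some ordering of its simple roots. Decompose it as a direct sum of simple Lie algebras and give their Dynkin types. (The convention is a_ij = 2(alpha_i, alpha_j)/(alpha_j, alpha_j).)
The diagram associated to this matrix has two connected components: the simple roots {alpha_1, alpha_4, alpha_7, alpha_8} form a chain of 2 nodes with a fork of two nodes at one end (D_4), and {alpha_2, alpha_3, alpha_5, alpha_6, alpha_9} form a chain of 3 nodes with a fork of two nodes at one end (D_5). A semisimple Lie algebra decomposes uniquely as the direct sum of simple ideals, one per connected component of its Dynkin diagram, so g ≅ D_4 ⊕ D_5 (dimension 28 + 45 = 73).

D4 + D5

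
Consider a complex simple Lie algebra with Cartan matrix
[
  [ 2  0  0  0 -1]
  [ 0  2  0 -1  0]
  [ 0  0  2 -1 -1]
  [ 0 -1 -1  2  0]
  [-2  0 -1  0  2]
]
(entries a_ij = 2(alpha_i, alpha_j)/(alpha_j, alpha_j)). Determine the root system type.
The matrix has rank 5 with 2's on the diagonal. Reading the off-diagonal entries as Dynkin edges (a single edge where a_ij = a_ji = -1; a double or triple edge where a_ij * a_ji = 2 or 3), the diagram is a chain of 5 nodes with a double edge at one end; the terminal node there is the unique short simple root (B_5). One simple-root ordering that puts it in standard form is (alpha_2, alpha_4, alpha_3, alpha_5, alpha_1). So the algebra is type B_5, i.e. so(11).

B_5 (so(11))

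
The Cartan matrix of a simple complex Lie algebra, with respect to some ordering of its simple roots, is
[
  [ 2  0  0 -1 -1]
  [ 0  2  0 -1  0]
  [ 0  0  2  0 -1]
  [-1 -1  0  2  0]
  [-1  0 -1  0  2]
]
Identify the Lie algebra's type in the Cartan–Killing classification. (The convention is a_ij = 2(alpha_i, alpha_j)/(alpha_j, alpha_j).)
The matrix has rank 5 with 2's on the diagonal. Reading the off-diagonal entries as Dynkin edges (a single edge where a_ij = a_ji = -1; a double or triple edge where a_ij * a_ji = 2 or 3), the diagram is a chain of 5 nodes with single edges (A_5). One simple-root ordering that puts it in standard form is (alpha_3, alpha_5, alpha_1, alpha_4, alpha_2). So the algebra is type A_5, i.e. sl(6).

type A_5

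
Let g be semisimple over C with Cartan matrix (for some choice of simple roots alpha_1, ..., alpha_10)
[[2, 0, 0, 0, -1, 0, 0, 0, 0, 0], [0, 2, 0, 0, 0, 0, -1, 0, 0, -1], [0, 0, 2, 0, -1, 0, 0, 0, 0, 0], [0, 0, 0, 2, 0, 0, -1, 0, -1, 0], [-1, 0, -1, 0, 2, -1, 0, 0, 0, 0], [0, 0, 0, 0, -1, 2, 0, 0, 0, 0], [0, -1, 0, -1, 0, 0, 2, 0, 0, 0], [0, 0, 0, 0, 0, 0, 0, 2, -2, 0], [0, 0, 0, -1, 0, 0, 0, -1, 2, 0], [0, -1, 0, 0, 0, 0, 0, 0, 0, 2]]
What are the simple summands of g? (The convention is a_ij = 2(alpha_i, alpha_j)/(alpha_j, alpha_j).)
C6 ⊕ D4

The diagram associated to this matrix has two connected components: the simple roots {alpha_2, alpha_4, alpha_7, alpha_8, alpha_9, alpha_10} form a chain of 6 nodes with a double edge at one end; the terminal node there is the unique long simple root (C_6), and {alpha_1, alpha_3, alpha_5, alpha_6} form a chain of 2 nodes with a fork of two nodes at one end (D_4). A semisimple Lie algebra decomposes uniquely as the direct sum of simple ideals, one per connected component of its Dynkin diagram, so g ≅ C_6 ⊕ D_4 (dimension 78 + 28 = 106).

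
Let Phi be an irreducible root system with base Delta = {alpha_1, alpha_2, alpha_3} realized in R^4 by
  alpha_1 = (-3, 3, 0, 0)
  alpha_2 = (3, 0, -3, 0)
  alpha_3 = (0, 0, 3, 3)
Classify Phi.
A3

Compute the Cartan integers a_ij = 2(alpha_i, alpha_j)/(alpha_j, alpha_j); the resulting 3x3 Cartan matrix is
[[2, -1, 0], [-1, 2, -1], [0, -1, 2]].
All simple roots have the same length, so the diagram is simply laced. The associated Dynkin diagram is a chain of 3 nodes with single edges (A_3), so the type is A_3 (the algebra sl(4)).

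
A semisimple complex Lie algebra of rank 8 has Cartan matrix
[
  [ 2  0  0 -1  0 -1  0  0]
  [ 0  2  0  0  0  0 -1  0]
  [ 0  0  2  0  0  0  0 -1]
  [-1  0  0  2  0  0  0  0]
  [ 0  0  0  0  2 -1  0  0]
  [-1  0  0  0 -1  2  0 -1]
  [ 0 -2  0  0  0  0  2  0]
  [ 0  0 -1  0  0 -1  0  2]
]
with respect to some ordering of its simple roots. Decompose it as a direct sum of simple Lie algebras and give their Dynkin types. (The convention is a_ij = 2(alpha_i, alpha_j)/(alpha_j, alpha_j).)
The diagram associated to this matrix has two connected components: the simple roots {alpha_2, alpha_7} form a chain of 2 nodes with a double edge at one end; the terminal node there is the unique short simple root (B_2), and {alpha_1, alpha_3, alpha_4, alpha_5, alpha_6, alpha_8} form a chain of 5 nodes with one extra node attached to the third node from one end (E_6). A semisimple Lie algebra decomposes uniquely as the direct sum of simple ideals, one per connected component of its Dynkin diagram, so g ≅ B_2 ⊕ E_6 (dimension 10 + 78 = 88).

B_2 ⊕ E_6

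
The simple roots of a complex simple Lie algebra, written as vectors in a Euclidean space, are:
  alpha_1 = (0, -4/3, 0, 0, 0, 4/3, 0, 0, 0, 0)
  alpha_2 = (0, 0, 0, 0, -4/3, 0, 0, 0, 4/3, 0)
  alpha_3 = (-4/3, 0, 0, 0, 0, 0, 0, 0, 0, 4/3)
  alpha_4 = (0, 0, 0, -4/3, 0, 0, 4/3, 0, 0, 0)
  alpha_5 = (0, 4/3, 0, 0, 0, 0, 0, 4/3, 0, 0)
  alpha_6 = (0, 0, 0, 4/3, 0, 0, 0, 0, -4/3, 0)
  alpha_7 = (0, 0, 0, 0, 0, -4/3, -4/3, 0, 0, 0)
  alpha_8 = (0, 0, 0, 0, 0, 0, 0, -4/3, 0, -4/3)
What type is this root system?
type A_8

Compute the Cartan integers a_ij = 2(alpha_i, alpha_j)/(alpha_j, alpha_j); the resulting 8x8 Cartan matrix is
[[2, 0, 0, 0, -1, 0, -1, 0], [0, 2, 0, 0, 0, -1, 0, 0], [0, 0, 2, 0, 0, 0, 0, -1], [0, 0, 0, 2, 0, -1, -1, 0], [-1, 0, 0, 0, 2, 0, 0, -1], [0, -1, 0, -1, 0, 2, 0, 0], [-1, 0, 0, -1, 0, 0, 2, 0], [0, 0, -1, 0, -1, 0, 0, 2]].
All simple roots have the same length, so the diagram is simply laced. The associated Dynkin diagram is a chain of 8 nodes with single edges (A_8), so the type is A_8 (the algebra sl(9)).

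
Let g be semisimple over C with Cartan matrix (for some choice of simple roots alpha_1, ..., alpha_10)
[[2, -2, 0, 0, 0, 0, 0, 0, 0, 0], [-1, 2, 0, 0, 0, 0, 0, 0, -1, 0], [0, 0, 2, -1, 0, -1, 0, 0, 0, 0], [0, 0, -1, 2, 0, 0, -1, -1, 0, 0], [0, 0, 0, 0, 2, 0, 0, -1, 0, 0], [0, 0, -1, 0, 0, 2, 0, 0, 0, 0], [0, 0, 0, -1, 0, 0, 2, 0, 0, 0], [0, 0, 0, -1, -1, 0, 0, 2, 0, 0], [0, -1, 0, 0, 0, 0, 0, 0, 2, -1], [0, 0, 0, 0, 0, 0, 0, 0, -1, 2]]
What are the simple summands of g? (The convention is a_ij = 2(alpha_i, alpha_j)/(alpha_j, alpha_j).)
C_4 + E_6

The diagram associated to this matrix has two connected components: the simple roots {alpha_1, alpha_2, alpha_9, alpha_10} form a chain of 4 nodes with a double edge at one end; the terminal node there is the unique long simple root (C_4), and {alpha_3, alpha_4, alpha_5, alpha_6, alpha_7, alpha_8} form a chain of 5 nodes with one extra node attached to the third node from one end (E_6). A semisimple Lie algebra decomposes uniquely as the direct sum of simple ideals, one per connected component of its Dynkin diagram, so g ≅ C_4 ⊕ E_6 (dimension 36 + 78 = 114).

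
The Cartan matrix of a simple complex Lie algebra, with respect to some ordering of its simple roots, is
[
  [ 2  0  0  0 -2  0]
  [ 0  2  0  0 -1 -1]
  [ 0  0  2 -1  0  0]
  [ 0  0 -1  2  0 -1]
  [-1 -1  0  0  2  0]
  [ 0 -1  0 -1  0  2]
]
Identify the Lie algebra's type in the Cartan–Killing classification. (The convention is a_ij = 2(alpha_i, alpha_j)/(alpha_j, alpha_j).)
The matrix has rank 6 with 2's on the diagonal. Reading the off-diagonal entries as Dynkin edges (a single edge where a_ij = a_ji = -1; a double or triple edge where a_ij * a_ji = 2 or 3), the diagram is a chain of 6 nodes with a double edge at one end; the terminal node there is the unique long simple root (C_6). One simple-root ordering that puts it in standard form is (alpha_3, alpha_4, alpha_6, alpha_2, alpha_5, alpha_1). So the algebra is type C_6, i.e. sp(12).

C6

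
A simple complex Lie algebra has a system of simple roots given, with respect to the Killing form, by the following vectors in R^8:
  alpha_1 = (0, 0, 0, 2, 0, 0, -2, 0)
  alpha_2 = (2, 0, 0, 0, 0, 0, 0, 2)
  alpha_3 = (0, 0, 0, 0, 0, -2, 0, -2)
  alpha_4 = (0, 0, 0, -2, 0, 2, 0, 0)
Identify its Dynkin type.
Compute the Cartan integers a_ij = 2(alpha_i, alpha_j)/(alpha_j, alpha_j); the resulting 4x4 Cartan matrix is
[[2, 0, 0, -1], [0, 2, -1, 0], [0, -1, 2, -1], [-1, 0, -1, 2]].
All simple roots have the same length, so the diagram is simply laced. The associated Dynkin diagram is a chain of 4 nodes with single edges (A_4), so the type is A_4 (the algebra sl(5)).

A_4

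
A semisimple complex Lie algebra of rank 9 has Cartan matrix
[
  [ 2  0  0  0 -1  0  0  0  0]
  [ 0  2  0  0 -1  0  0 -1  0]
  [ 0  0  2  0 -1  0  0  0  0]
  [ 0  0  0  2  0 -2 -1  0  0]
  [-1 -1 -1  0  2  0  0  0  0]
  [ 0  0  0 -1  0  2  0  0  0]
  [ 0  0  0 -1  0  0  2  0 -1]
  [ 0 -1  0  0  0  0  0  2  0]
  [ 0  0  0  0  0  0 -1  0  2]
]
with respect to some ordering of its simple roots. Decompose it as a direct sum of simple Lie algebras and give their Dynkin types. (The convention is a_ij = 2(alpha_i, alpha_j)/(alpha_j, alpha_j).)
B4 + D5

The diagram associated to this matrix has two connected components: the simple roots {alpha_4, alpha_6, alpha_7, alpha_9} form a chain of 4 nodes with a double edge at one end; the terminal node there is the unique short simple root (B_4), and {alpha_1, alpha_2, alpha_3, alpha_5, alpha_8} form a chain of 3 nodes with a fork of two nodes at one end (D_5). A semisimple Lie algebra decomposes uniquely as the direct sum of simple ideals, one per connected component of its Dynkin diagram, so g ≅ B_4 ⊕ D_5 (dimension 36 + 45 = 81).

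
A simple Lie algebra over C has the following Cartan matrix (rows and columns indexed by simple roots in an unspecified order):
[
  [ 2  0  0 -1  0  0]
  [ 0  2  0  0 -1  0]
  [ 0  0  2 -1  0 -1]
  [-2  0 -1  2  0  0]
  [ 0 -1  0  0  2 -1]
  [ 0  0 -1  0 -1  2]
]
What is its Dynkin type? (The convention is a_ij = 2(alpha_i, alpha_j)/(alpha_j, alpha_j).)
B_6 (so(13))

The matrix has rank 6 with 2's on the diagonal. Reading the off-diagonal entries as Dynkin edges (a single edge where a_ij = a_ji = -1; a double or triple edge where a_ij * a_ji = 2 or 3), the diagram is a chain of 6 nodes with a double edge at one end; the terminal node there is the unique short simple root (B_6). One simple-root ordering that puts it in standard form is (alpha_2, alpha_5, alpha_6, alpha_3, alpha_4, alpha_1). So the algebra is type B_6, i.e. so(13).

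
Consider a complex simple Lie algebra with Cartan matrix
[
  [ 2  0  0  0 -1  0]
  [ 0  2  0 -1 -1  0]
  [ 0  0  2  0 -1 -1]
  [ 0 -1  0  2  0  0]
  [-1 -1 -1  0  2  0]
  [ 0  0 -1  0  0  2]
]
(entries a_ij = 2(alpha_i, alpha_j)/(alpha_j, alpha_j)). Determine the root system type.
The matrix has rank 6 with 2's on the diagonal. Reading the off-diagonal entries as Dynkin edges (a single edge where a_ij = a_ji = -1; a double or triple edge where a_ij * a_ji = 2 or 3), the diagram is a chain of 5 nodes with one extra node attached to the third node from one end (E_6). One simple-root ordering that puts it in standard form is (alpha_4, alpha_1, alpha_2, alpha_5, alpha_3, alpha_6). So the algebra is type E_6.

E_6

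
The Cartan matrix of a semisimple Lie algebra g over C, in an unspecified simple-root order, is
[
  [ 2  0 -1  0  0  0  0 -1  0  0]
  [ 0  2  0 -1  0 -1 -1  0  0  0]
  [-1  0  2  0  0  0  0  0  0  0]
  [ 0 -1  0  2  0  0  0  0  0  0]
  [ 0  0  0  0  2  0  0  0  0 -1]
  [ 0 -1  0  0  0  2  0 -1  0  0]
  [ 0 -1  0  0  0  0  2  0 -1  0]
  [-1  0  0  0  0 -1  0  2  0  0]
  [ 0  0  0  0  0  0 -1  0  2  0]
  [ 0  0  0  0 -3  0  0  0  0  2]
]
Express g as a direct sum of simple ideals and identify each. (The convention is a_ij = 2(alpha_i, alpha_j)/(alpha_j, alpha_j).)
type E_8 + type G_2

The diagram associated to this matrix has two connected components: the simple roots {alpha_1, alpha_2, alpha_3, alpha_4, alpha_6, alpha_7, alpha_8, alpha_9} form a chain of 7 nodes with one extra node attached to the third node from one end (E_8), and {alpha_5, alpha_10} form two nodes joined by a triple edge (G_2). A semisimple Lie algebra decomposes uniquely as the direct sum of simple ideals, one per connected component of its Dynkin diagram, so g ≅ E_8 ⊕ G_2 (dimension 248 + 14 = 262).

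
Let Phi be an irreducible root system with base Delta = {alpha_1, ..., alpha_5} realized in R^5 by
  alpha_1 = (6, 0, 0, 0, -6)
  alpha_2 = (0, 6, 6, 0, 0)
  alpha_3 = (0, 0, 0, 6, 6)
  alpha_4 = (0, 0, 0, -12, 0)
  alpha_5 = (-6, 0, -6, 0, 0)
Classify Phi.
Compute the Cartan integers a_ij = 2(alpha_i, alpha_j)/(alpha_j, alpha_j); the resulting 5x5 Cartan matrix is
[[2, 0, -1, 0, -1], [0, 2, 0, 0, -1], [-1, 0, 2, -1, 0], [0, 0, -2, 2, 0], [-1, -1, 0, 0, 2]].
The roots have two lengths (squared-length ratio 2:1); the short ones are alpha_{1,2,3,5}. The associated Dynkin diagram is a chain of 5 nodes with a double edge at one end; the terminal node there is the unique long simple root (C_5), so the type is C_5 (the algebra sp(10)).

C_5 (sp(10))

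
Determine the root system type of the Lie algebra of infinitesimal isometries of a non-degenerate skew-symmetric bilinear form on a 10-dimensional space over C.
type C_5

This is sp(10), which has dimension 10(10+1)/2 = 55 and rank 10/2 = 5. In the classification of classical Lie algebras, the symplectic algebra sp(2n) has type C_n; here n = 5, so the Dynkin diagram is a chain of 5 nodes with a double edge at one end; the terminal node there is the unique long simple root (C_5). Hence the type is C_5.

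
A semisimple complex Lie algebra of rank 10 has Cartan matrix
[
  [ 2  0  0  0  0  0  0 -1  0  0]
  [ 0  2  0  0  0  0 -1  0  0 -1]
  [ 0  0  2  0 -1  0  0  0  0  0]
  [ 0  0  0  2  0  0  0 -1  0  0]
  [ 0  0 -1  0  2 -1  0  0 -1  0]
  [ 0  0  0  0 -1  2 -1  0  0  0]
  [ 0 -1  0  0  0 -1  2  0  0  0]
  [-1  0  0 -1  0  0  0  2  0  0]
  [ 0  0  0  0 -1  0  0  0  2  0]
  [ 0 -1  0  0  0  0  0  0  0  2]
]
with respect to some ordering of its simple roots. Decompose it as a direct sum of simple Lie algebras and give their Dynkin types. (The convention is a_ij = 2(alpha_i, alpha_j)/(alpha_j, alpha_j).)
A3 + D7

The diagram associated to this matrix has two connected components: the simple roots {alpha_1, alpha_4, alpha_8} form a chain of 3 nodes with single edges (A_3), and {alpha_2, alpha_3, alpha_5, alpha_6, alpha_7, alpha_9, alpha_10} form a chain of 5 nodes with a fork of two nodes at one end (D_7). A semisimple Lie algebra decomposes uniquely as the direct sum of simple ideals, one per connected component of its Dynkin diagram, so g ≅ A_3 ⊕ D_7 (dimension 15 + 91 = 106).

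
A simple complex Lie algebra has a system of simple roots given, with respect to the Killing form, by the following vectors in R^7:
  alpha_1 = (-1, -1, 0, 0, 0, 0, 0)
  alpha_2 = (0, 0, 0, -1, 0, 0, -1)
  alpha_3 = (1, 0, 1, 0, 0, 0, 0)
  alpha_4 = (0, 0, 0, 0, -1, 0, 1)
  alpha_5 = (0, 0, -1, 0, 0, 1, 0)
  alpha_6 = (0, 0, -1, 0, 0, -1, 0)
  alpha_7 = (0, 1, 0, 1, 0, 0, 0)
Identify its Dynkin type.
D_7 (so(14))

Compute the Cartan integers a_ij = 2(alpha_i, alpha_j)/(alpha_j, alpha_j); the resulting 7x7 Cartan matrix is
[[2, 0, -1, 0, 0, 0, -1], [0, 2, 0, -1, 0, 0, -1], [-1, 0, 2, 0, -1, -1, 0], [0, -1, 0, 2, 0, 0, 0], [0, 0, -1, 0, 2, 0, 0], [0, 0, -1, 0, 0, 2, 0], [-1, -1, 0, 0, 0, 0, 2]].
All simple roots have the same length, so the diagram is simply laced. The associated Dynkin diagram is a chain of 5 nodes with a fork of two nodes at one end (D_7), so the type is D_7 (the algebra so(14)).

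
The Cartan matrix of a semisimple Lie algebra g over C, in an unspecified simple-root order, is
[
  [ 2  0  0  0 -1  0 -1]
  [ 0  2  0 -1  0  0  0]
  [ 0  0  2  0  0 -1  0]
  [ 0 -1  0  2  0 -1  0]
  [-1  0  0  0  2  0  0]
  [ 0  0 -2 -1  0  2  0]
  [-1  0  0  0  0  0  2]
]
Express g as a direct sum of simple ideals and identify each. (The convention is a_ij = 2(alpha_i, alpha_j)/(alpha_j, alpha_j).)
The diagram associated to this matrix has two connected components: the simple roots {alpha_1, alpha_5, alpha_7} form a chain of 3 nodes with single edges (A_3), and {alpha_2, alpha_3, alpha_4, alpha_6} form a chain of 4 nodes with a double edge at one end; the terminal node there is the unique short simple root (B_4). A semisimple Lie algebra decomposes uniquely as the direct sum of simple ideals, one per connected component of its Dynkin diagram, so g ≅ A_3 ⊕ B_4 (dimension 15 + 36 = 51).

type A_3 + type B_4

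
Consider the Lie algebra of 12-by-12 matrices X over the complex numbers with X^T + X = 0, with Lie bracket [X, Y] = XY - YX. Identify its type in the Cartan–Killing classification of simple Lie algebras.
D_6 (so(12))

This is so(12) with 12 even, which has dimension 12(12-1)/2 = 66 and rank 12/2 = 6. In the classification of classical Lie algebras, the orthogonal algebra so(2n) in an even number of variables has type D_n; here n = 6, so the Dynkin diagram is a chain of 4 nodes with a fork of two nodes at one end (D_6). Hence the type is D_6.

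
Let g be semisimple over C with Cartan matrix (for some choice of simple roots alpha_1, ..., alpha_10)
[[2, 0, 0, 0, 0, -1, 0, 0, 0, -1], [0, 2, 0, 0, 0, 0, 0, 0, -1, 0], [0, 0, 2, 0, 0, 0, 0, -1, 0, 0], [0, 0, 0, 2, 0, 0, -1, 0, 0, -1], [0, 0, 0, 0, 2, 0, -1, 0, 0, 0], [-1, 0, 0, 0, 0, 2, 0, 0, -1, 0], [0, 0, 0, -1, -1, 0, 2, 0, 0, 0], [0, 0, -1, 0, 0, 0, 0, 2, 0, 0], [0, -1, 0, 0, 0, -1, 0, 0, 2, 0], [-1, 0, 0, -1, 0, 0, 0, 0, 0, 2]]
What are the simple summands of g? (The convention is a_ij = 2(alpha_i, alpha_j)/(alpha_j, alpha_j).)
A_2 ⊕ A_8

The diagram associated to this matrix has two connected components: the simple roots {alpha_3, alpha_8} form a chain of 2 nodes with single edges (A_2), and {alpha_1, alpha_2, alpha_4, alpha_5, alpha_6, alpha_7, alpha_9, alpha_10} form a chain of 8 nodes with single edges (A_8). A semisimple Lie algebra decomposes uniquely as the direct sum of simple ideals, one per connected component of its Dynkin diagram, so g ≅ A_2 ⊕ A_8 (dimension 8 + 80 = 88).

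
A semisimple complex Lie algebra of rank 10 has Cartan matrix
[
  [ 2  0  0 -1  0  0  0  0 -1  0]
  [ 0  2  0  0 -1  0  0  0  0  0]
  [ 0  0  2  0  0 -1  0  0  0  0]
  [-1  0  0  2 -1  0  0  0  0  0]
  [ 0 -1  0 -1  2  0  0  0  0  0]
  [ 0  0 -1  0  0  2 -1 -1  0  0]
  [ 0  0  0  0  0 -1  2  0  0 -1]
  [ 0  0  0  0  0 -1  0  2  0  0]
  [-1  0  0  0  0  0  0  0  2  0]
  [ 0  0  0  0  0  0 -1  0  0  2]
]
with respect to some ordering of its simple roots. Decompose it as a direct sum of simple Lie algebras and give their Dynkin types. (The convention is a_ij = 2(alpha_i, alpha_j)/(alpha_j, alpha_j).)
The diagram associated to this matrix has two connected components: the simple roots {alpha_1, alpha_2, alpha_4, alpha_5, alpha_9} form a chain of 5 nodes with single edges (A_5), and {alpha_3, alpha_6, alpha_7, alpha_8, alpha_10} form a chain of 3 nodes with a fork of two nodes at one end (D_5). A semisimple Lie algebra decomposes uniquely as the direct sum of simple ideals, one per connected component of its Dynkin diagram, so g ≅ A_5 ⊕ D_5 (dimension 35 + 45 = 80).

A5 ⊕ D5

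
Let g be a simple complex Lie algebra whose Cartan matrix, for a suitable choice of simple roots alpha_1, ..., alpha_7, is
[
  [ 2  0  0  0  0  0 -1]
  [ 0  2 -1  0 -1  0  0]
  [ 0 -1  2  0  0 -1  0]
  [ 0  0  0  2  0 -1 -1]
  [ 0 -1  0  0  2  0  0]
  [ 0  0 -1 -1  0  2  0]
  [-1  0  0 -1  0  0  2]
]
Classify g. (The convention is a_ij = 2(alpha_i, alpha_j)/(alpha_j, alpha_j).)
A_7 (sl(8))

The matrix has rank 7 with 2's on the diagonal. Reading the off-diagonal entries as Dynkin edges (a single edge where a_ij = a_ji = -1; a double or triple edge where a_ij * a_ji = 2 or 3), the diagram is a chain of 7 nodes with single edges (A_7). One simple-root ordering that puts it in standard form is (alpha_5, alpha_2, alpha_3, alpha_6, alpha_4, alpha_7, alpha_1). So the algebra is type A_7, i.e. sl(8).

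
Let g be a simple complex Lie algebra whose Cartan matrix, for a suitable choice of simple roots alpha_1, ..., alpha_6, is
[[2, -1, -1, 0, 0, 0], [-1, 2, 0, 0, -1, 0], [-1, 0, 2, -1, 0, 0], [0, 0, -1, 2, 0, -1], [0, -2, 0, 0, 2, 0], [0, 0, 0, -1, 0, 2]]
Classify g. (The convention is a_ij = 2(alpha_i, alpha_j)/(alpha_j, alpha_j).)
C_6 (sp(12))

The matrix has rank 6 with 2's on the diagonal. Reading the off-diagonal entries as Dynkin edges (a single edge where a_ij = a_ji = -1; a double or triple edge where a_ij * a_ji = 2 or 3), the diagram is a chain of 6 nodes with a double edge at one end; the terminal node there is the unique long simple root (C_6). One simple-root ordering that puts it in standard form is (alpha_6, alpha_4, alpha_3, alpha_1, alpha_2, alpha_5). So the algebra is type C_6, i.e. sp(12).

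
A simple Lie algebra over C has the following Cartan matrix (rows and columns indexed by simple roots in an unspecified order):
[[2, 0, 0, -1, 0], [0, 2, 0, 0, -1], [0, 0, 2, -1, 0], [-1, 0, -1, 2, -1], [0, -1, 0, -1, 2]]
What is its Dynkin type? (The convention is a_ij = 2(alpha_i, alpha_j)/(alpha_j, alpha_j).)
The matrix has rank 5 with 2's on the diagonal. Reading the off-diagonal entries as Dynkin edges (a single edge where a_ij = a_ji = -1; a double or triple edge where a_ij * a_ji = 2 or 3), the diagram is a chain of 3 nodes with a fork of two nodes at one end (D_5). One simple-root ordering that puts it in standard form is (alpha_2, alpha_5, alpha_4, alpha_1, alpha_3). So the algebra is type D_5, i.e. so(10).

D_5 (so(10))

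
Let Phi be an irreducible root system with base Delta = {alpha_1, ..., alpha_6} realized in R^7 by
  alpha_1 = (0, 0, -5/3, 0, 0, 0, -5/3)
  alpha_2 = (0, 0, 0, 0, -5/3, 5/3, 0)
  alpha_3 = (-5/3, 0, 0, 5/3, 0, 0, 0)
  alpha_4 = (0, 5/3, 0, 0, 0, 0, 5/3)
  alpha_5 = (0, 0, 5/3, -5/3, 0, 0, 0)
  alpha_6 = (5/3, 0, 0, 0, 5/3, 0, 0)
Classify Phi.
Compute the Cartan integers a_ij = 2(alpha_i, alpha_j)/(alpha_j, alpha_j); the resulting 6x6 Cartan matrix is
[[2, 0, 0, -1, -1, 0], [0, 2, 0, 0, 0, -1], [0, 0, 2, 0, -1, -1], [-1, 0, 0, 2, 0, 0], [-1, 0, -1, 0, 2, 0], [0, -1, -1, 0, 0, 2]].
All simple roots have the same length, so the diagram is simply laced. The associated Dynkin diagram is a chain of 6 nodes with single edges (A_6), so the type is A_6 (the algebra sl(7)).

A_6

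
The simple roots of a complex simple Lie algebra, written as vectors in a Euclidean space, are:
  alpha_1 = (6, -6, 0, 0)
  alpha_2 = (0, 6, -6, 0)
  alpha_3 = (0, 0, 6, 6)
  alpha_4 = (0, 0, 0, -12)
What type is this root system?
Compute the Cartan integers a_ij = 2(alpha_i, alpha_j)/(alpha_j, alpha_j); the resulting 4x4 Cartan matrix is
[[2, -1, 0, 0], [-1, 2, -1, 0], [0, -1, 2, -1], [0, 0, -2, 2]].
The roots have two lengths (squared-length ratio 2:1); the short ones are alpha_{1,2,3}. The associated Dynkin diagram is a chain of 4 nodes with a double edge at one end; the terminal node there is the unique long simple root (C_4), so the type is C_4 (the algebra sp(8)).

type C_4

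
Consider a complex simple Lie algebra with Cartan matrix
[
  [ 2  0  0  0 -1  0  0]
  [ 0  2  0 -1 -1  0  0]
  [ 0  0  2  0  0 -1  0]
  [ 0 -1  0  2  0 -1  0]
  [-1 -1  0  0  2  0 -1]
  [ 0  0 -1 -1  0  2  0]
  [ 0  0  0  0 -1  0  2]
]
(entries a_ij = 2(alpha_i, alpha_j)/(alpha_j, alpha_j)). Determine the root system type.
D_7 (so(14))

The matrix has rank 7 with 2's on the diagonal. Reading the off-diagonal entries as Dynkin edges (a single edge where a_ij = a_ji = -1; a double or triple edge where a_ij * a_ji = 2 or 3), the diagram is a chain of 5 nodes with a fork of two nodes at one end (D_7). One simple-root ordering that puts it in standard form is (alpha_3, alpha_6, alpha_4, alpha_2, alpha_5, alpha_1, alpha_7). So the algebra is type D_7, i.e. so(14).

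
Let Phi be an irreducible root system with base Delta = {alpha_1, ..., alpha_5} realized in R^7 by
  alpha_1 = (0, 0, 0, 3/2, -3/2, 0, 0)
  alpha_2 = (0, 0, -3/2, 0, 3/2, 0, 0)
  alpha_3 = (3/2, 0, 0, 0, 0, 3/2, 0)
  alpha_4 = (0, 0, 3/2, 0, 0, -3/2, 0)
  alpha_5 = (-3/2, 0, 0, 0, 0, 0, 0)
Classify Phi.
B_5

Compute the Cartan integers a_ij = 2(alpha_i, alpha_j)/(alpha_j, alpha_j); the resulting 5x5 Cartan matrix is
[[2, -1, 0, 0, 0], [-1, 2, 0, -1, 0], [0, 0, 2, -1, -2], [0, -1, -1, 2, 0], [0, 0, -1, 0, 2]].
The roots have two lengths (squared-length ratio 2:1); the short ones are alpha_{5}. The associated Dynkin diagram is a chain of 5 nodes with a double edge at one end; the terminal node there is the unique short simple root (B_5), so the type is B_5 (the algebra so(11)).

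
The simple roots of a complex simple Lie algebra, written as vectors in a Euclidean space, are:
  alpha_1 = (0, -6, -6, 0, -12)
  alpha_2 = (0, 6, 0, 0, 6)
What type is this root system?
type G_2

Compute the Cartan integers a_ij = 2(alpha_i, alpha_j)/(alpha_j, alpha_j); the resulting 2x2 Cartan matrix is
[[2, -3], [-1, 2]].
The roots have two lengths (squared-length ratio 3:1); the short ones are alpha_{2}. The associated Dynkin diagram is two nodes joined by a triple edge (G_2), so the type is G_2.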